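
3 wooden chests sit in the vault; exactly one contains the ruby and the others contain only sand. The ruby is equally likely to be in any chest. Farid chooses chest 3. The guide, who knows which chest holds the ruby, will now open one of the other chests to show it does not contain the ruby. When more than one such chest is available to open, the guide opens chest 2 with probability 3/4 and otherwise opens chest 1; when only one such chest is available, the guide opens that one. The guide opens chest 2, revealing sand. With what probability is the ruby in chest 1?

4/7

Consider each possible location of the ruby in turn.
If it is in chest 1 (prior 1/3): only chest 2 is available, probability 1; weight (1/3)·1 = 1/3.
If it is in chest 2 (prior 1/3): the guide opened chest 2, so this case is ruled out; weight (1/3)·0 = 0.
If it is in chest 3 (prior 1/3): chest 2 is available, opened with probability 3/4; weight (1/3)·(3/4) = 1/4.
The weights sum to 7/12.
So P(the ruby in chest 1 | the guide opened chest 2) = (1/3) / (7/12) = 4/7.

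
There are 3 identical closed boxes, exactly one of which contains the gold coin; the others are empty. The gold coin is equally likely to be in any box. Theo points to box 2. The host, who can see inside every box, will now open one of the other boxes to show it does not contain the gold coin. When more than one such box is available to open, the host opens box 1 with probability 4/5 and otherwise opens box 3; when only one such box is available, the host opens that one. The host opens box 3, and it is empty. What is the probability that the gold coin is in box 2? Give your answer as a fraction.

1/6

Consider each possible location of the gold coin in turn.
If it is in box 1 (prior 1/3): only box 3 is available, probability 1; weight (1/3)·1 = 1/3.
If it is in box 2 (prior 1/3): box 1 is available but not opened, probability 1/5; weight (1/3)·(1/5) = 1/15.
If it is in box 3 (prior 1/3): the host opened box 3, so this case is ruled out; weight (1/3)·0 = 0.
The weights sum to 2/5.
So P(the gold coin in box 2 | the host opened box 3) = (1/15) / (2/5) = 1/6.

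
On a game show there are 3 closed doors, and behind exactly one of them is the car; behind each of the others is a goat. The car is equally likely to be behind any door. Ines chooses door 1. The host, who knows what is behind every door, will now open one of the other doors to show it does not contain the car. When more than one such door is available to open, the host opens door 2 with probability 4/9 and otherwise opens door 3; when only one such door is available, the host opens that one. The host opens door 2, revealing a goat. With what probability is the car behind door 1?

Condition on the true location of the car.
If it is behind door 1 (prior 1/3): door 2 is available, opened with probability 4/9; weight (1/3)·(4/9) = 4/27.
If it is behind door 2 (prior 1/3): the host opened door 2, so this case is ruled out; weight (1/3)·0 = 0.
If it is behind door 3 (prior 1/3): only door 2 is available, probability 1; weight (1/3)·1 = 1/3.
The weights sum to 13/27.
So P(the car behind door 1 | the host opened door 2) = (4/27) / (13/27) = 4/13.

4/13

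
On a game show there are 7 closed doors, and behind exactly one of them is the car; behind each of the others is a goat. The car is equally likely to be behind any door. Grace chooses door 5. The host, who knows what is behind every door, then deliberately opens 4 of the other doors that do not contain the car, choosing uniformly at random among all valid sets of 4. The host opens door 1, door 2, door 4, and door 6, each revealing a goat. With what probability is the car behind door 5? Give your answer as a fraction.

1/7

Condition on the true location of the car.
If it is behind any of doors 1, 2, 4, and 6 (prior 1/7 each): that door was opened and seen not to hold the prize — ruled out; weight (1/7)·0 = 0 each.
If it is behind either of doors 3 and 7 (prior 1/7 each): the host has 5 equally likely choices, so probability 1/5; weight (1/7)·(1/5) = 1/35 each.
If it is behind door 5 (prior 1/7): the host has 15 equally likely choices, so probability 1/15; weight (1/7)·(1/15) = 1/105.
The weights sum to 1/15.
So P(the car behind door 5 | the host opened door 1, door 2, door 4, and door 6) = (1/105) / (1/15) = 1/7.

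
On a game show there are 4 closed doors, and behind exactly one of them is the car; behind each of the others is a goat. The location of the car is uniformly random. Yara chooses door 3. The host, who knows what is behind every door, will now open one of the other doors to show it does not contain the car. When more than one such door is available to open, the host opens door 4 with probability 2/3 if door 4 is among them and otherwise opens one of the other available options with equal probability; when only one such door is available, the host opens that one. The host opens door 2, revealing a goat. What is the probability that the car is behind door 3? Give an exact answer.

Apply Bayes' rule, conditioning on where the car actually is.
If it is behind door 1 (prior 1/4): door 4 is available but not opened, probability 1/3; weight (1/4)·(1/3) = 1/12.
If it is behind door 2 (prior 1/4): the host opened door 2, so this case is ruled out; weight (1/4)·0 = 0.
If it is behind door 3 (prior 1/4): door 4 is available but not opened; door 2 gets probability (1 − 2/3)/2 = 1/6; weight (1/4)·(1/6) = 1/24.
If it is behind door 4 (prior 1/4): door 4 holds the prize so is unavailable; the host chooses uniformly among the 2 others, probability 1/2; weight (1/4)·(1/2) = 1/8.
The weights sum to 1/4.
So P(the car behind door 3 | the host opened door 2) = (1/24) / (1/4) = 1/6.

1/6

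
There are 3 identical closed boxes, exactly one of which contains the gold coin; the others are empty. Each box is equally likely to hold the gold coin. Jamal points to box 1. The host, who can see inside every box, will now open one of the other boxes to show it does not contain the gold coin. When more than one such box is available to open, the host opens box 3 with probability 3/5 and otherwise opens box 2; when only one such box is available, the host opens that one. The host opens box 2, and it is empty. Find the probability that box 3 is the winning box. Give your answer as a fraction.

Condition on the true location of the gold coin.
If it is in box 1 (prior 1/3): box 3 is available but not opened, probability 2/5; weight (1/3)·(2/5) = 2/15.
If it is in box 2 (prior 1/3): the host opened box 2, so this case is ruled out; weight (1/3)·0 = 0.
If it is in box 3 (prior 1/3): only box 2 is available, probability 1; weight (1/3)·1 = 1/3.
The weights sum to 7/15.
So P(the gold coin in box 3 | the host opened box 2) = (1/3) / (7/15) = 5/7.

5/7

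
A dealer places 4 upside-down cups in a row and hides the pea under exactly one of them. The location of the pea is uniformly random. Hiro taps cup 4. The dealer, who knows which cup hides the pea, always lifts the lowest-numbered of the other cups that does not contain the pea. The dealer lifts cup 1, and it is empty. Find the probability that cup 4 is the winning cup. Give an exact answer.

1/3

Apply Bayes' rule, conditioning on where the pea actually is.
If it is under cup 1 (prior 1/4): the dealer opened cup 1, so this case is ruled out; weight (1/4)·0 = 0.
If it is under any of cups 2, 3, and 4 (prior 1/4 each): cup 1 is the lowest-numbered option available, probability 1; weight (1/4)·1 = 1/4 each.
The weights sum to 3/4.
So P(the pea under cup 4 | the dealer opened cup 1) = (1/4) / (3/4) = 1/3.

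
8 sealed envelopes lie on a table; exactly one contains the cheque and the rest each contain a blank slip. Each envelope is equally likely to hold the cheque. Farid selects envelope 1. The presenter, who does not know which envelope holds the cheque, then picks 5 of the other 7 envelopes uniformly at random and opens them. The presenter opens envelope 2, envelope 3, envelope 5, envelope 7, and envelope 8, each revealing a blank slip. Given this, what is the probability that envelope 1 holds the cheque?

1/3

Condition on the true location of the cheque.
If it is in any of envelopes 1, 4, and 6 (prior 1/8 each): the presenter picks exactly this set with probability 1/21 regardless, and none is the prize; weight (1/8)·(1/21) = 1/168 each.
If it is in any of envelopes 2, 3, 5, 7, and 8 (prior 1/8 each): that envelope was opened and seen not to hold the prize — ruled out; weight (1/8)·0 = 0 each.
The weights sum to 1/56.
So P(the cheque in envelope 1 | the presenter opened envelope 2, envelope 3, envelope 5, envelope 7, and envelope 8) = (1/168) / (1/56) = 1/3.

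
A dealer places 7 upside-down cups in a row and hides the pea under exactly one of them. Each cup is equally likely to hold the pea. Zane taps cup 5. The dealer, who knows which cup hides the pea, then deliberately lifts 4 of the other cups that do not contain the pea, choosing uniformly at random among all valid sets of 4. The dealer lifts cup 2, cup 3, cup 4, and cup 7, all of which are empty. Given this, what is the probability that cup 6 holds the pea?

3/7

Apply Bayes' rule, conditioning on where the pea actually is.
If it is under either of cups 1 and 6 (prior 1/7 each): the dealer has 5 equally likely choices, so probability 1/5; weight (1/7)·(1/5) = 1/35 each.
If it is under any of cups 2, 3, 4, and 7 (prior 1/7 each): that cup was opened and seen not to hold the prize — ruled out; weight (1/7)·0 = 0 each.
If it is under cup 5 (prior 1/7): the dealer has 15 equally likely choices, so probability 1/15; weight (1/7)·(1/15) = 1/105.
The weights sum to 1/15.
So P(the pea under cup 6 | the dealer opened cup 2, cup 3, cup 4, and cup 7) = (1/35) / (1/15) = 3/7.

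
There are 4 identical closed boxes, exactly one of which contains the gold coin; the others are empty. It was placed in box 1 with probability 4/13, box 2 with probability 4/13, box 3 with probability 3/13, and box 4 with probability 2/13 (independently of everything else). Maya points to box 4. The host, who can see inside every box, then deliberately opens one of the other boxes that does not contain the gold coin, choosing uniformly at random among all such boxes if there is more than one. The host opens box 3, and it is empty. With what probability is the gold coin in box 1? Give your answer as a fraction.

Consider each possible location of the gold coin in turn.
If it is in either of boxes 1 and 2 (prior 4/13 each): the host has 2 equally likely choices, so probability 1/2; weight (4/13)·(1/2) = 2/13 each.
If it is in box 3 (prior 3/13): the host opened box 3, so this case is ruled out; weight (3/13)·0 = 0.
If it is in box 4 (prior 2/13): the host has 3 equally likely choices, so probability 1/3; weight (2/13)·(1/3) = 2/39.
The weights sum to 14/39.
So P(the gold coin in box 1 | the host opened box 3) = (2/13) / (14/39) = 3/7.

3/7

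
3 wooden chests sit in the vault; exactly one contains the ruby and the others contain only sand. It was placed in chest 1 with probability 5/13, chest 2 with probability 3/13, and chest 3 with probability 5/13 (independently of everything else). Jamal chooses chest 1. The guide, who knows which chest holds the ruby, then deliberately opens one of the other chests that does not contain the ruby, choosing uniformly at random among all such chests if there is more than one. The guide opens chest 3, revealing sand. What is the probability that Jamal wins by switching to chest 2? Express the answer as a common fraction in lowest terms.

6/11

Condition on the true location of the ruby.
If it is in chest 1 (prior 5/13): the guide has 2 equally likely choices, so probability 1/2; weight (5/13)·(1/2) = 5/26.
If it is in chest 2 (prior 3/13): the guide has no choice, probability 1; weight (3/13)·1 = 3/13.
If it is in chest 3 (prior 5/13): the guide opened chest 3, so this case is ruled out; weight (5/13)·0 = 0.
The weights sum to 11/26.
So P(the ruby in chest 2 | the guide opened chest 3) = (3/13) / (11/26) = 6/11.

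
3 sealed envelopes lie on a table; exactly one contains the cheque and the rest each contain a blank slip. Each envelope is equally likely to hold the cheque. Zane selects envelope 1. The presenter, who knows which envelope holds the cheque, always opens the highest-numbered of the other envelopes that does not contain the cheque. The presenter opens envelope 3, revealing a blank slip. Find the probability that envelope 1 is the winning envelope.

1/2

Condition on the true location of the cheque.
If it is in either of envelopes 1 and 2 (prior 1/3 each): envelope 3 is the highest-numbered option available, probability 1; weight (1/3)·1 = 1/3 each.
If it is in envelope 3 (prior 1/3): the presenter opened envelope 3, so this case is ruled out; weight (1/3)·0 = 0.
The weights sum to 2/3.
So P(the cheque in envelope 1 | the presenter opened envelope 3) = (1/3) / (2/3) = 1/2.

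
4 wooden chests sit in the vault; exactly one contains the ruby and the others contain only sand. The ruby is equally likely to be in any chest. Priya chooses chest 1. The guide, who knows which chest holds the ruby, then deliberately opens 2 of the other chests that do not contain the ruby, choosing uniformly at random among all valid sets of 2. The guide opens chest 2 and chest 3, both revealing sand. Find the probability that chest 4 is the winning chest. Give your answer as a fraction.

Consider each possible location of the ruby in turn.
If it is in chest 1 (prior 1/4): the guide has 3 equally likely choices, so probability 1/3; weight (1/4)·(1/3) = 1/12.
If it is in either of chests 2 and 3 (prior 1/4 each): that chest was opened and seen not to hold the prize — ruled out; weight (1/4)·0 = 0 each.
If it is in chest 4 (prior 1/4): the guide has no choice, probability 1; weight (1/4)·1 = 1/4.
The weights sum to 1/3.
So P(the ruby in chest 4 | the guide opened chest 2 and chest 3) = (1/4) / (1/3) = 3/4.

3/4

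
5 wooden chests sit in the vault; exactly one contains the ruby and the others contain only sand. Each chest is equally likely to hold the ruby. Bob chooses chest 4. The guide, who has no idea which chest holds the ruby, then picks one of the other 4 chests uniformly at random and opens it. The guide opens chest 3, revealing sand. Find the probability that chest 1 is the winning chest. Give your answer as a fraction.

1/4

Because the guide chose which chest to open without knowing where the ruby is, the choice is independent of the prize location. Learning that chest 3 does not hold the ruby simply rules out that one location and leaves the remaining 4 chests still equally likely by symmetry.
So P(the ruby in chest 1) = 1/4.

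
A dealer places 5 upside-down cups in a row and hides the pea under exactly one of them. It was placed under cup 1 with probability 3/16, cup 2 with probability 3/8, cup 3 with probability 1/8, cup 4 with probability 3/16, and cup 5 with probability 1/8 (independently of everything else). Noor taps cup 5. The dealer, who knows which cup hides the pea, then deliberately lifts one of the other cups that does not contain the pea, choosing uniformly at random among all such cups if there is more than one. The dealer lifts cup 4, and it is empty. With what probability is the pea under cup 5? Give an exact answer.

Apply Bayes' rule, conditioning on where the pea actually is.
If it is under cup 1 (prior 3/16): the dealer has 3 equally likely choices, so probability 1/3; weight (3/16)·(1/3) = 1/16.
If it is under cup 2 (prior 3/8): the dealer has 3 equally likely choices, so probability 1/3; weight (3/8)·(1/3) = 1/8.
If it is under cup 3 (prior 1/8): the dealer has 3 equally likely choices, so probability 1/3; weight (1/8)·(1/3) = 1/24.
If it is under cup 4 (prior 3/16): the dealer opened cup 4, so this case is ruled out; weight (3/16)·0 = 0.
If it is under cup 5 (prior 1/8): the dealer has 4 equally likely choices, so probability 1/4; weight (1/8)·(1/4) = 1/32.
The weights sum to 25/96.
So P(the pea under cup 5 | the dealer opened cup 4) = (1/32) / (25/96) = 3/25.

3/25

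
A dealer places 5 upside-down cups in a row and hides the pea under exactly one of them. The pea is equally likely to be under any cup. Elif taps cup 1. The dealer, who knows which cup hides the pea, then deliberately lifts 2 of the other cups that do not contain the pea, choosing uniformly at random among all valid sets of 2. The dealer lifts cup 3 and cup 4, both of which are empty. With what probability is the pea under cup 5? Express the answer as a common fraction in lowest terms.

Consider each possible location of the pea in turn.
If it is under cup 1 (prior 1/5): the dealer has 6 equally likely choices, so probability 1/6; weight (1/5)·(1/6) = 1/30.
If it is under either of cups 2 and 5 (prior 1/5 each): the dealer has 3 equally likely choices, so probability 1/3; weight (1/5)·(1/3) = 1/15 each.
If it is under either of cups 3 and 4 (prior 1/5 each): that cup was opened and seen not to hold the prize — ruled out; weight (1/5)·0 = 0 each.
The weights sum to 1/6.
So P(the pea under cup 5 | the dealer opened cup 3 and cup 4) = (1/15) / (1/6) = 2/5.

2/5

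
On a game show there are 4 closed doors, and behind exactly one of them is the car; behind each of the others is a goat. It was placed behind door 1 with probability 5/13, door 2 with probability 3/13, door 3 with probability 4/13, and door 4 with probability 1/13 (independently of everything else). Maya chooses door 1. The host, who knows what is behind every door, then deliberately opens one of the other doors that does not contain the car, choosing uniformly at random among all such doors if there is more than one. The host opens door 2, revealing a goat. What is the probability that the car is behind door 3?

Condition on the true location of the car.
If it is behind door 1 (prior 5/13): the host has 3 equally likely choices, so probability 1/3; weight (5/13)·(1/3) = 5/39.
If it is behind door 2 (prior 3/13): the host opened door 2, so this case is ruled out; weight (3/13)·0 = 0.
If it is behind door 3 (prior 4/13): the host has 2 equally likely choices, so probability 1/2; weight (4/13)·(1/2) = 2/13.
If it is behind door 4 (prior 1/13): the host has 2 equally likely choices, so probability 1/2; weight (1/13)·(1/2) = 1/26.
The weights sum to 25/78.
So P(the car behind door 3 | the host opened door 2) = (2/13) / (25/78) = 12/25.

12/25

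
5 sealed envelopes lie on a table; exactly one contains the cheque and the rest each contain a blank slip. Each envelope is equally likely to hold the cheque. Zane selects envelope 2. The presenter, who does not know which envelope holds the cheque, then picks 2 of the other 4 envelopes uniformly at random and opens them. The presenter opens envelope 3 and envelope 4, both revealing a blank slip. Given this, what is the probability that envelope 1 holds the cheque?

1/3

Because the presenter chose which envelopes to open without knowing where the cheque is, the choice is independent of the prize location. Learning that none of the 2 opened envelopes holds the cheque simply rules out those 2 locations and leaves the remaining 3 envelopes still equally likely by symmetry.
So P(the cheque in envelope 1) = 1/3.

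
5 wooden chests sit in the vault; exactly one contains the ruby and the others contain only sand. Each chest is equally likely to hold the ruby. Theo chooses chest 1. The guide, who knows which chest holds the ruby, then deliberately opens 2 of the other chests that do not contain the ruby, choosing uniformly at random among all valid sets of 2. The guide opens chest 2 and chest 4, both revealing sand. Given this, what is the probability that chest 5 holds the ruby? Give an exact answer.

Consider each possible location of the ruby in turn.
If it is in chest 1 (prior 1/5): the guide has 6 equally likely choices, so probability 1/6; weight (1/5)·(1/6) = 1/30.
If it is in either of chests 2 and 4 (prior 1/5 each): that chest was opened and seen not to hold the prize — ruled out; weight (1/5)·0 = 0 each.
If it is in either of chests 3 and 5 (prior 1/5 each): the guide has 3 equally likely choices, so probability 1/3; weight (1/5)·(1/3) = 1/15 each.
The weights sum to 1/6.
So P(the ruby in chest 5 | the guide opened chest 2 and chest 4) = (1/15) / (1/6) = 2/5.

2/5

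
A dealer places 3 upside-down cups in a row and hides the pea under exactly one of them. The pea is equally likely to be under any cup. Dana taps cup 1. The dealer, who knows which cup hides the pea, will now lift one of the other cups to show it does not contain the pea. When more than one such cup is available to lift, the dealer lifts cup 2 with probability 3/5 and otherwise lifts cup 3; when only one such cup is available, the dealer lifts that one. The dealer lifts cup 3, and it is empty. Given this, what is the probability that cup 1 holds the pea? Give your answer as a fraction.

Consider each possible location of the pea in turn.
If it is under cup 1 (prior 1/3): cup 2 is available but not opened, probability 2/5; weight (1/3)·(2/5) = 2/15.
If it is under cup 2 (prior 1/3): only cup 3 is available, probability 1; weight (1/3)·1 = 1/3.
If it is under cup 3 (prior 1/3): the dealer opened cup 3, so this case is ruled out; weight (1/3)·0 = 0.
The weights sum to 7/15.
So P(the pea under cup 1 | the dealer opened cup 3) = (2/15) / (7/15) = 2/7.

2/7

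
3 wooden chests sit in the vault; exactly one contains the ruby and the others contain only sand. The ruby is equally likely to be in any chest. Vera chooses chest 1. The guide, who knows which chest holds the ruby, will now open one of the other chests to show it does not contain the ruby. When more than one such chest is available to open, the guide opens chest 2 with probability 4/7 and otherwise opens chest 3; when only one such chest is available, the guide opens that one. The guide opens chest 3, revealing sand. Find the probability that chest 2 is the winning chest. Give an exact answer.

Consider each possible location of the ruby in turn.
If it is in chest 1 (prior 1/3): chest 2 is available but not opened, probability 3/7; weight (1/3)·(3/7) = 1/7.
If it is in chest 2 (prior 1/3): only chest 3 is available, probability 1; weight (1/3)·1 = 1/3.
If it is in chest 3 (prior 1/3): the guide opened chest 3, so this case is ruled out; weight (1/3)·0 = 0.
The weights sum to 10/21.
So P(the ruby in chest 2 | the guide opened chest 3) = (1/3) / (10/21) = 7/10.

7/10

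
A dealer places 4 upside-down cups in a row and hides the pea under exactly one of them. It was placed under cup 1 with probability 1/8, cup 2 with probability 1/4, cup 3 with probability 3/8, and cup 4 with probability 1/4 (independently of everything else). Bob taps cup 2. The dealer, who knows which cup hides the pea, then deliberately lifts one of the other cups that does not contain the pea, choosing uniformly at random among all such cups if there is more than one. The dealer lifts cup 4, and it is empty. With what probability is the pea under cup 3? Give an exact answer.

Apply Bayes' rule, conditioning on where the pea actually is.
If it is under cup 1 (prior 1/8): the dealer has 2 equally likely choices, so probability 1/2; weight (1/8)·(1/2) = 1/16.
If it is under cup 2 (prior 1/4): the dealer has 3 equally likely choices, so probability 1/3; weight (1/4)·(1/3) = 1/12.
If it is under cup 3 (prior 3/8): the dealer has 2 equally likely choices, so probability 1/2; weight (3/8)·(1/2) = 3/16.
If it is under cup 4 (prior 1/4): the dealer opened cup 4, so this case is ruled out; weight (1/4)·0 = 0.
The weights sum to 1/3.
So P(the pea under cup 3 | the dealer opened cup 4) = (3/16) / (1/3) = 9/16.

9/16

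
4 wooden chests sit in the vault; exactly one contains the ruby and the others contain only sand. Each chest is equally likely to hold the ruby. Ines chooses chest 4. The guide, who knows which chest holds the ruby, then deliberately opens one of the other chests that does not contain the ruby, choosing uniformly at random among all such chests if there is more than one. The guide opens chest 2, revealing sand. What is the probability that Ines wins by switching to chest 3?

Condition on the true location of the ruby.
If it is in either of chests 1 and 3 (prior 1/4 each): the guide has 2 equally likely choices, so probability 1/2; weight (1/4)·(1/2) = 1/8 each.
If it is in chest 2 (prior 1/4): the guide opened chest 2, so this case is ruled out; weight (1/4)·0 = 0.
If it is in chest 4 (prior 1/4): the guide has 3 equally likely choices, so probability 1/3; weight (1/4)·(1/3) = 1/12.
The weights sum to 1/3.
So P(the ruby in chest 3 | the guide opened chest 2) = (1/8) / (1/3) = 3/8.

3/8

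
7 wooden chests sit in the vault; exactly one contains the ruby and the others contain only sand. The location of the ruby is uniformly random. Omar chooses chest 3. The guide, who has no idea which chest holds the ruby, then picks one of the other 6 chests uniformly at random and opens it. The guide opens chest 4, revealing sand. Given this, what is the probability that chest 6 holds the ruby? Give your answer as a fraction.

Because the guide chose which chest to open without knowing where the ruby is, the choice is independent of the prize location. Learning that chest 4 does not hold the ruby simply rules out that one location and leaves the remaining 6 chests still equally likely by symmetry.
So P(the ruby in chest 6) = 1/6.

1/6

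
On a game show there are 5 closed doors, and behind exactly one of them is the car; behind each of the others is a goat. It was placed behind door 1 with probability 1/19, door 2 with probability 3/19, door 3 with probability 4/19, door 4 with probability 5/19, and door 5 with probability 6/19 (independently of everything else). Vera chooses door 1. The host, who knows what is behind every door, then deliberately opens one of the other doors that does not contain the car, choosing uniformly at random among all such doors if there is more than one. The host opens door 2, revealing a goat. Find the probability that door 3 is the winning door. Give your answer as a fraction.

16/63

Apply Bayes' rule, conditioning on where the car actually is.
If it is behind door 1 (prior 1/19): the host has 4 equally likely choices, so probability 1/4; weight (1/19)·(1/4) = 1/76.
If it is behind door 2 (prior 3/19): the host opened door 2, so this case is ruled out; weight (3/19)·0 = 0.
If it is behind door 3 (prior 4/19): the host has 3 equally likely choices, so probability 1/3; weight (4/19)·(1/3) = 4/57.
If it is behind door 4 (prior 5/19): the host has 3 equally likely choices, so probability 1/3; weight (5/19)·(1/3) = 5/57.
If it is behind door 5 (prior 6/19): the host has 3 equally likely choices, so probability 1/3; weight (6/19)·(1/3) = 2/19.
The weights sum to 21/76.
So P(the car behind door 3 | the host opened door 2) = (4/57) / (21/76) = 16/63.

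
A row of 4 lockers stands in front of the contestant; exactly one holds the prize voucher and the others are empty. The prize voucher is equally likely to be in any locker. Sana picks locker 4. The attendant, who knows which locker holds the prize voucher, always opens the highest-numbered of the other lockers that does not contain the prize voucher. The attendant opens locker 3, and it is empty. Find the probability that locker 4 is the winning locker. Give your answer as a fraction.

Consider each possible location of the prize voucher in turn.
If it is in any of lockers 1, 2, and 4 (prior 1/4 each): locker 3 is the highest-numbered option available, probability 1; weight (1/4)·1 = 1/4 each.
If it is in locker 3 (prior 1/4): the attendant opened locker 3, so this case is ruled out; weight (1/4)·0 = 0.
The weights sum to 3/4.
So P(the prize voucher in locker 4 | the attendant opened locker 3) = (1/4) / (3/4) = 1/3.

1/3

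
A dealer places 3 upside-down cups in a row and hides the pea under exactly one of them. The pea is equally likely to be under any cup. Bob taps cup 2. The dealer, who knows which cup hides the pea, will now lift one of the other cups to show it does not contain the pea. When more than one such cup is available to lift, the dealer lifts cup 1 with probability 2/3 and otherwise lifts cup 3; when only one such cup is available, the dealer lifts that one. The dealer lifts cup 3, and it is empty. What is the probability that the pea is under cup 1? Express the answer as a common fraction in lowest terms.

Apply Bayes' rule, conditioning on where the pea actually is.
If it is under cup 1 (prior 1/3): only cup 3 is available, probability 1; weight (1/3)·1 = 1/3.
If it is under cup 2 (prior 1/3): cup 1 is available but not opened, probability 1/3; weight (1/3)·(1/3) = 1/9.
If it is under cup 3 (prior 1/3): the dealer opened cup 3, so this case is ruled out; weight (1/3)·0 = 0.
The weights sum to 4/9.
So P(the pea under cup 1 | the dealer opened cup 3) = (1/3) / (4/9) = 3/4.

3/4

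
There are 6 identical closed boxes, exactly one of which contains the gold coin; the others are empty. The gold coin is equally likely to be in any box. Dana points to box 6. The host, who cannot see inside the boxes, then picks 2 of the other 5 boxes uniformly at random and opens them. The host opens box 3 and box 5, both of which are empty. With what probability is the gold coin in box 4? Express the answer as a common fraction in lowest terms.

Consider each possible location of the gold coin in turn.
If it is in any of boxes 1, 2, 4, and 6 (prior 1/6 each): the host picks exactly this set with probability 1/10 regardless, and none is the prize; weight (1/6)·(1/10) = 1/60 each.
If it is in either of boxes 3 and 5 (prior 1/6 each): that box was opened and seen not to hold the prize — ruled out; weight (1/6)·0 = 0 each.
The weights sum to 1/15.
So P(the gold coin in box 4 | the host opened box 3 and box 5) = (1/60) / (1/15) = 1/4.

1/4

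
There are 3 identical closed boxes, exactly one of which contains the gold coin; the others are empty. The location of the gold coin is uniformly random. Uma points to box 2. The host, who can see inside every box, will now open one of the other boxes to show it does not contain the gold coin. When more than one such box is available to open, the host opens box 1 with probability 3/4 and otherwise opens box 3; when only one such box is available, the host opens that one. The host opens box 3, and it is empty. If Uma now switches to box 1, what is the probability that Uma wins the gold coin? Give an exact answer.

Consider each possible location of the gold coin in turn.
If it is in box 1 (prior 1/3): only box 3 is available, probability 1; weight (1/3)·1 = 1/3.
If it is in box 2 (prior 1/3): box 1 is available but not opened, probability 1/4; weight (1/3)·(1/4) = 1/12.
If it is in box 3 (prior 1/3): the host opened box 3, so this case is ruled out; weight (1/3)·0 = 0.
The weights sum to 5/12.
So P(the gold coin in box 1 | the host opened box 3) = (1/3) / (5/12) = 4/5.

4/5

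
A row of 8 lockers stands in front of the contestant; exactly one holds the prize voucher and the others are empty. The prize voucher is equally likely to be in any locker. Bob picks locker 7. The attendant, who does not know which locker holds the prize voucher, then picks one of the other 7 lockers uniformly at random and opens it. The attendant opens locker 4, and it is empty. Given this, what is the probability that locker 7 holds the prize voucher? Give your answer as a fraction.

1/7

Consider each possible location of the prize voucher in turn.
If it is in any of lockers 1, 2, 3, 5, 6, 7, and 8 (prior 1/8 each): the attendant picks locker 4 with probability 1/7 regardless, and it is not the prize; weight (1/8)·(1/7) = 1/56 each.
If it is in locker 4 (prior 1/8): the attendant opened locker 4, so this case is ruled out; weight (1/8)·0 = 0.
The weights sum to 1/8.
So P(the prize voucher in locker 7 | the attendant opened locker 4) = (1/56) / (1/8) = 1/7.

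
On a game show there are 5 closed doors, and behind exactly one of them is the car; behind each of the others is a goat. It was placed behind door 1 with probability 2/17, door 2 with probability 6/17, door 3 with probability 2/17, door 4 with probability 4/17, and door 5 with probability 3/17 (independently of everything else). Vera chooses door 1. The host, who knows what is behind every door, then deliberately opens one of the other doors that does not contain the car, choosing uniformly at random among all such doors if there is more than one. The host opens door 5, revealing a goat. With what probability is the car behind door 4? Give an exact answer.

Apply Bayes' rule, conditioning on where the car actually is.
If it is behind door 1 (prior 2/17): the host has 4 equally likely choices, so probability 1/4; weight (2/17)·(1/4) = 1/34.
If it is behind door 2 (prior 6/17): the host has 3 equally likely choices, so probability 1/3; weight (6/17)·(1/3) = 2/17.
If it is behind door 3 (prior 2/17): the host has 3 equally likely choices, so probability 1/3; weight (2/17)·(1/3) = 2/51.
If it is behind door 4 (prior 4/17): the host has 3 equally likely choices, so probability 1/3; weight (4/17)·(1/3) = 4/51.
If it is behind door 5 (prior 3/17): the host opened door 5, so this case is ruled out; weight (3/17)·0 = 0.
The weights sum to 9/34.
So P(the car behind door 4 | the host opened door 5) = (4/51) / (9/34) = 8/27.

8/27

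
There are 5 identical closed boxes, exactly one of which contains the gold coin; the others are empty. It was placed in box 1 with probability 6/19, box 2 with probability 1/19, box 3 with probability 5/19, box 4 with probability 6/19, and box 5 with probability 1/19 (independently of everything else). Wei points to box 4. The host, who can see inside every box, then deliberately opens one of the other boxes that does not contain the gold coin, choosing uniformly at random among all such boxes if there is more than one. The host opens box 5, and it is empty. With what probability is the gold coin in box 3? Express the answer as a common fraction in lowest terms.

10/33

Consider each possible location of the gold coin in turn.
If it is in box 1 (prior 6/19): the host has 3 equally likely choices, so probability 1/3; weight (6/19)·(1/3) = 2/19.
If it is in box 2 (prior 1/19): the host has 3 equally likely choices, so probability 1/3; weight (1/19)·(1/3) = 1/57.
If it is in box 3 (prior 5/19): the host has 3 equally likely choices, so probability 1/3; weight (5/19)·(1/3) = 5/57.
If it is in box 4 (prior 6/19): the host has 4 equally likely choices, so probability 1/4; weight (6/19)·(1/4) = 3/38.
If it is in box 5 (prior 1/19): the host opened box 5, so this case is ruled out; weight (1/19)·0 = 0.
The weights sum to 11/38.
So P(the gold coin in box 3 | the host opened box 5) = (5/57) / (11/38) = 10/33.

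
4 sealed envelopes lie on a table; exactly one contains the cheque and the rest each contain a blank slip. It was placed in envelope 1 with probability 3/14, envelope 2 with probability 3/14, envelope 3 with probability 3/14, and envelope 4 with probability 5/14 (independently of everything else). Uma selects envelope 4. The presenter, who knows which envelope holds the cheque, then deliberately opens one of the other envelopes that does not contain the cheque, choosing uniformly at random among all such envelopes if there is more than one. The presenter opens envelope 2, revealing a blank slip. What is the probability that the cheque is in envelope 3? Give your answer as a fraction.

Condition on the true location of the cheque.
If it is in either of envelopes 1 and 3 (prior 3/14 each): the presenter has 2 equally likely choices, so probability 1/2; weight (3/14)·(1/2) = 3/28 each.
If it is in envelope 2 (prior 3/14): the presenter opened envelope 2, so this case is ruled out; weight (3/14)·0 = 0.
If it is in envelope 4 (prior 5/14): the presenter has 3 equally likely choices, so probability 1/3; weight (5/14)·(1/3) = 5/42.
The weights sum to 1/3.
So P(the cheque in envelope 3 | the presenter opened envelope 2) = (3/28) / (1/3) = 9/28.

9/28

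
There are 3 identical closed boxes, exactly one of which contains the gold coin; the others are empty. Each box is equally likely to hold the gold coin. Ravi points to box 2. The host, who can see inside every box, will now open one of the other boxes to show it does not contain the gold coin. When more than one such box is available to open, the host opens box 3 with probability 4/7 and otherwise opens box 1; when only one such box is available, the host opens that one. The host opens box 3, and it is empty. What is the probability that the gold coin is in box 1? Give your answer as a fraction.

7/11

Condition on the true location of the gold coin.
If it is in box 1 (prior 1/3): only box 3 is available, probability 1; weight (1/3)·1 = 1/3.
If it is in box 2 (prior 1/3): box 3 is available, opened with probability 4/7; weight (1/3)·(4/7) = 4/21.
If it is in box 3 (prior 1/3): the host opened box 3, so this case is ruled out; weight (1/3)·0 = 0.
The weights sum to 11/21.
So P(the gold coin in box 1 | the host opened box 3) = (1/3) / (11/21) = 7/11.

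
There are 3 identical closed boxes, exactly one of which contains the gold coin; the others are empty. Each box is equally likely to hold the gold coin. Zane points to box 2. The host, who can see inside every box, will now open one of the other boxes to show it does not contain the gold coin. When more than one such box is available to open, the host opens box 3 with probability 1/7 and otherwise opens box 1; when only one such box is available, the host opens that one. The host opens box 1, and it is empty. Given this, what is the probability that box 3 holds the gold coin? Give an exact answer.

Apply Bayes' rule, conditioning on where the gold coin actually is.
If it is in box 1 (prior 1/3): the host opened box 1, so this case is ruled out; weight (1/3)·0 = 0.
If it is in box 2 (prior 1/3): box 3 is available but not opened, probability 6/7; weight (1/3)·(6/7) = 2/7.
If it is in box 3 (prior 1/3): only box 1 is available, probability 1; weight (1/3)·1 = 1/3.
The weights sum to 13/21.
So P(the gold coin in box 3 | the host opened box 1) = (1/3) / (13/21) = 7/13.

7/13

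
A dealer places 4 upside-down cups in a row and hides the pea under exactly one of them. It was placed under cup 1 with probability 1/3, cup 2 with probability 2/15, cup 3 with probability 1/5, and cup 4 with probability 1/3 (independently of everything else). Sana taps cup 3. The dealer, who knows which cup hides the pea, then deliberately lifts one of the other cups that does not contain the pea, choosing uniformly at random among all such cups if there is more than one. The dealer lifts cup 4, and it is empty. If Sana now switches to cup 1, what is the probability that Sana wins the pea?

Condition on the true location of the pea.
If it is under cup 1 (prior 1/3): the dealer has 2 equally likely choices, so probability 1/2; weight (1/3)·(1/2) = 1/6.
If it is under cup 2 (prior 2/15): the dealer has 2 equally likely choices, so probability 1/2; weight (2/15)·(1/2) = 1/15.
If it is under cup 3 (prior 1/5): the dealer has 3 equally likely choices, so probability 1/3; weight (1/5)·(1/3) = 1/15.
If it is under cup 4 (prior 1/3): the dealer opened cup 4, so this case is ruled out; weight (1/3)·0 = 0.
The weights sum to 3/10.
So P(the pea under cup 1 | the dealer opened cup 4) = (1/6) / (3/10) = 5/9.

5/9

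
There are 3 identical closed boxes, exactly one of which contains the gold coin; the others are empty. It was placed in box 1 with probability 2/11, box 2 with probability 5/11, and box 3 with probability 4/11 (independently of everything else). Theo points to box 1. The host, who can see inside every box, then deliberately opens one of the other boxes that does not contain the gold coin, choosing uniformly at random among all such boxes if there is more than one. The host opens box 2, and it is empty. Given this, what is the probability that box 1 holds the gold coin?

Consider each possible location of the gold coin in turn.
If it is in box 1 (prior 2/11): the host has 2 equally likely choices, so probability 1/2; weight (2/11)·(1/2) = 1/11.
If it is in box 2 (prior 5/11): the host opened box 2, so this case is ruled out; weight (5/11)·0 = 0.
If it is in box 3 (prior 4/11): the host has no choice, probability 1; weight (4/11)·1 = 4/11.
The weights sum to 5/11.
So P(the gold coin in box 1 | the host opened box 2) = (1/11) / (5/11) = 1/5.

1/5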